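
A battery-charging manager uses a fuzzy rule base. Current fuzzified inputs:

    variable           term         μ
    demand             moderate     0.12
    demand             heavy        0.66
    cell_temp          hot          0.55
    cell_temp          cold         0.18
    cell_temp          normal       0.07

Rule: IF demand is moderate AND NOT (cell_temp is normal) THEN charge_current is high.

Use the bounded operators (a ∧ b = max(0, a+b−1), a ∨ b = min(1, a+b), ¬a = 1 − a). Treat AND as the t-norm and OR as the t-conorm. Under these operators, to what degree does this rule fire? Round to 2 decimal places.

firing strength: moderate=0.12, ¬normal=1−0.07=0.93; AND[max(0, a+b−1)] → w = 0.05

0.05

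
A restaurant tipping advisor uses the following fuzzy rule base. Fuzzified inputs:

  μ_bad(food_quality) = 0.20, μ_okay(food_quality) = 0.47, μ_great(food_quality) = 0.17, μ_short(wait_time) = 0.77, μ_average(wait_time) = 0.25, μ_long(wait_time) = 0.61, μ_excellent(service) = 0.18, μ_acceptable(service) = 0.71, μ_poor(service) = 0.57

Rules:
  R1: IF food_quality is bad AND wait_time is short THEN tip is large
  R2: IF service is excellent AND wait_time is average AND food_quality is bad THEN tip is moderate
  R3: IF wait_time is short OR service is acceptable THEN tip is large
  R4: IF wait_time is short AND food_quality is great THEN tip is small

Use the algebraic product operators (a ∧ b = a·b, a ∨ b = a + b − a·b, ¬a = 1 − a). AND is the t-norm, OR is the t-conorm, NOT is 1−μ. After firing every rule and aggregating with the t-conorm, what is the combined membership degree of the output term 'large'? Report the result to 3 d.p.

0.944

R1: bad=0.20, short=0.77; AND[a·b] → w = 0.1540
R2: excellent=0.18, average=0.25, bad=0.20; AND[a·b] → w = 0.0090
R3: short=0.77, acceptable=0.71; OR[a + b − a·b] → w = 0.9333
R4: short=0.77, great=0.17; AND[a·b] → w = 0.1309
Rules with consequent 'large': {R1, R3} → strengths 0.1540, 0.9333
Aggregate via t-conorm [a + b − a·b]: 0.9436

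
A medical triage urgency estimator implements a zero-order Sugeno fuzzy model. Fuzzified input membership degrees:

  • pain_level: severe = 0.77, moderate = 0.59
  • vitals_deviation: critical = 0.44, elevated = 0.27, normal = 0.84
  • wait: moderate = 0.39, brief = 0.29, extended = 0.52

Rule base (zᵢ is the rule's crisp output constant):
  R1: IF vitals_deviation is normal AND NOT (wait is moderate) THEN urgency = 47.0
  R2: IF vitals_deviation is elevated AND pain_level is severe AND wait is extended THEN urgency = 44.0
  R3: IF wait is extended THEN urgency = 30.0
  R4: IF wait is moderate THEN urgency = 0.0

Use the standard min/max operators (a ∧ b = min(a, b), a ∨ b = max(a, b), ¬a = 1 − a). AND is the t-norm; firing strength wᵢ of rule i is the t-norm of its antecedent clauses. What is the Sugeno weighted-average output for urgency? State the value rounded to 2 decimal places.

31.37

R1 (z=47.0): normal=0.84, ¬moderate=1−0.39=0.61; AND[min(a, b)] → w = 0.61
R2 (z=44.0): elevated=0.27, severe=0.77, extended=0.52; AND[min(a, b)] → w = 0.27
R3 (z=30.0): extended=0.52 → w = 0.52
R4 (z=0.0): moderate=0.39 → w = 0.39
Weighted average = (0.61·47.0 + 0.27·44.0 + 0.52·30.0 + 0.39·0.0) / (0.61 + 0.27 + 0.52 + 0.39)
  = 56.1500 / 1.7900 = 31.37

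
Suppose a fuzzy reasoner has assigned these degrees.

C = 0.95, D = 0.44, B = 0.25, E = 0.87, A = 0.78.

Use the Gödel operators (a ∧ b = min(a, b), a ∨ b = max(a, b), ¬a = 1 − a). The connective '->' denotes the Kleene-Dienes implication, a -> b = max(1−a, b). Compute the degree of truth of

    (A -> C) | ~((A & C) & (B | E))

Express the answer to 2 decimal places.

A -> C  [Kleene-Dienes: max(1−a, b)] with a=0.78, b=0.95 → 0.95
A & C = min(a, b) on (0.78, 0.95) = 0.78
B | E = max(a, b) on (0.25, 0.87) = 0.87
(A & C) & (B | E) = min(a, b) on (0.78, 0.87) = 0.78
~((A & C) & (B | E)) = 1 − 0.78 = 0.22
(A -> C) | ~((A & C) & (B | E)) = max(a, b) on (0.95, 0.22) = 0.95

0.95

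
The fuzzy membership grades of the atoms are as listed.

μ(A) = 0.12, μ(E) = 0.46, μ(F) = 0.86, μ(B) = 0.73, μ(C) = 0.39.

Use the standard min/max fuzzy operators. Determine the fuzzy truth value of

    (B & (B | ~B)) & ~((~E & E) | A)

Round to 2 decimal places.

~B = 1 − 0.73 = 0.27
B | ~B = max(a, b) on (0.73, 0.27) = 0.73
B & (B | ~B) = min(a, b) on (0.73, 0.73) = 0.73
~E = 1 − 0.46 = 0.54
~E & E = min(a, b) on (0.54, 0.46) = 0.46
(~E & E) | A = max(a, b) on (0.46, 0.12) = 0.46
~((~E & E) | A) = 1 − 0.46 = 0.54
(B & (B | ~B)) & ~((~E & E) | A) = min(a, b) on (0.73, 0.54) = 0.54

0.54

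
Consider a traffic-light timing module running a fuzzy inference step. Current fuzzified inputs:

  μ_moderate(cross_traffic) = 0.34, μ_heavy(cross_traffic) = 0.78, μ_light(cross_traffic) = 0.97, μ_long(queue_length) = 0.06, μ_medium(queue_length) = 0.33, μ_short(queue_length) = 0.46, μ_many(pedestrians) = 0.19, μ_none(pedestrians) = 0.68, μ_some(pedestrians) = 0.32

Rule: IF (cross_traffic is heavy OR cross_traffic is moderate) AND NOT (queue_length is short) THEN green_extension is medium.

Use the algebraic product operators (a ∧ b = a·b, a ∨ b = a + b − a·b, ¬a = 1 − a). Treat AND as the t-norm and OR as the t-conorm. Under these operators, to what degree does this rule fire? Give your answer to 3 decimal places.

firing strength: (heavy=0.78 OR moderate=0.34) = 0.8548; AND[a·b] with ¬short=1−0.46=0.54 → w = 0.4616

0.462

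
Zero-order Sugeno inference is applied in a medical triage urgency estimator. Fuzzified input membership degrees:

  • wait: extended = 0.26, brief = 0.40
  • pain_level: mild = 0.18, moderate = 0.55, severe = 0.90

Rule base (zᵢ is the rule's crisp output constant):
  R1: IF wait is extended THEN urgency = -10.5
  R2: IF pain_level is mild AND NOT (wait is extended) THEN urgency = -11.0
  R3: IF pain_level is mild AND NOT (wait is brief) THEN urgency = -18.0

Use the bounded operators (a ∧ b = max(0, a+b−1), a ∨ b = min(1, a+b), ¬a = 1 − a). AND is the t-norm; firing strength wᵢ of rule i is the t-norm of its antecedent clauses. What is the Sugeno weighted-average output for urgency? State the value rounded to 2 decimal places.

R1 (z=-10.5): extended=0.26 → w = 0.26
R2 (z=-11.0): mild=0.18, ¬extended=1−0.26=0.74; AND[max(0, a+b−1)] → w = 0.00
R3 (z=-18.0): mild=0.18, ¬brief=1−0.40=0.60; AND[max(0, a+b−1)] → w = 0.00
Weighted average = (0.26·-10.5 + 0.00·-11.0 + 0.00·-18.0) / (0.26 + 0.00 + 0.00)
  = -2.7300 / 0.2600 = -10.50

-10.50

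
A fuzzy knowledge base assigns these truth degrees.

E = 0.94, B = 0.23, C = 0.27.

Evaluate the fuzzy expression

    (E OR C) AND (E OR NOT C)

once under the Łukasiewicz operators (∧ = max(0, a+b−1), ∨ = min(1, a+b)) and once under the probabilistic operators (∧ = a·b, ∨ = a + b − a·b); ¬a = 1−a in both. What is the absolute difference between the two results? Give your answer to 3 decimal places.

0.059

Under Łukasiewicz:
  E OR C = min(1, a+b) on (0.94, 0.27) = 1.00
  NOT C = 1 − 0.27 = 0.73
  E OR NOT C = min(1, a+b) on (0.94, 0.73) = 1.00
  (E OR C) AND (E OR NOT C) = max(0, a+b−1) on (1.00, 1.00) = 1.00
  → value = 1.0000
Under probabilistic:
  E OR C = a + b − a·b on (0.9400, 0.2700) = 0.9562
  NOT C = 1 − 0.2700 = 0.7300
  E OR NOT C = a + b − a·b on (0.9400, 0.7300) = 0.9838
  (E OR C) AND (E OR NOT C) = a·b on (0.9562, 0.9838) = 0.9407
  → value = 0.9407
|1.0000 − 0.9407| = 0.059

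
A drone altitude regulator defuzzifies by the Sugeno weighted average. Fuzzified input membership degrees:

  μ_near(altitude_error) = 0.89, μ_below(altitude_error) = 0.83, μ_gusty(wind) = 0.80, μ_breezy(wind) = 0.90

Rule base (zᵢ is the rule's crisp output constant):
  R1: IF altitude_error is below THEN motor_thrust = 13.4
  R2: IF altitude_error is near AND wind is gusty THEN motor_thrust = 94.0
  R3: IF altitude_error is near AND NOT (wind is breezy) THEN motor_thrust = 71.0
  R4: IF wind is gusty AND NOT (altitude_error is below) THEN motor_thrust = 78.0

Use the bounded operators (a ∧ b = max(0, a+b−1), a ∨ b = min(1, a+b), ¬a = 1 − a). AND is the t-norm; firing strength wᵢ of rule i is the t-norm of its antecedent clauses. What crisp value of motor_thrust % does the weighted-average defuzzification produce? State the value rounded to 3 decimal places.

R1 (z=13.4): below=0.83 → w = 0.83
R2 (z=94.0): near=0.89, gusty=0.80; AND[max(0, a+b−1)] → w = 0.69
R3 (z=71.0): near=0.89, ¬breezy=1−0.90=0.10; AND[max(0, a+b−1)] → w = 0.00
R4 (z=78.0): gusty=0.80, ¬below=1−0.83=0.17; AND[max(0, a+b−1)] → w = 0.00
Weighted average = (0.83·13.4 + 0.69·94.0 + 0.00·71.0 + 0.00·78.0) / (0.83 + 0.69 + 0.00 + 0.00)
  = 75.9820 / 1.5200 = 49.988

49.988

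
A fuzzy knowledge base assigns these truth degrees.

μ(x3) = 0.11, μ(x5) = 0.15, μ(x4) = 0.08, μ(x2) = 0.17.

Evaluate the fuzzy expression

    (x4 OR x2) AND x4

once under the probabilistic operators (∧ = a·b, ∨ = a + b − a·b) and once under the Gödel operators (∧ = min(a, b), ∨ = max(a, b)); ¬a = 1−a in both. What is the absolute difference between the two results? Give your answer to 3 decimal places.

Under probabilistic:
  x4 OR x2 = a + b − a·b on (0.0800, 0.1700) = 0.2364
  (x4 OR x2) AND x4 = a·b on (0.2364, 0.0800) = 0.0189
  → value = 0.0189
Under Gödel:
  x4 OR x2 = max(a, b) on (0.08, 0.17) = 0.17
  (x4 OR x2) AND x4 = min(a, b) on (0.17, 0.08) = 0.08
  → value = 0.0800
|0.0189 − 0.0800| = 0.061

0.061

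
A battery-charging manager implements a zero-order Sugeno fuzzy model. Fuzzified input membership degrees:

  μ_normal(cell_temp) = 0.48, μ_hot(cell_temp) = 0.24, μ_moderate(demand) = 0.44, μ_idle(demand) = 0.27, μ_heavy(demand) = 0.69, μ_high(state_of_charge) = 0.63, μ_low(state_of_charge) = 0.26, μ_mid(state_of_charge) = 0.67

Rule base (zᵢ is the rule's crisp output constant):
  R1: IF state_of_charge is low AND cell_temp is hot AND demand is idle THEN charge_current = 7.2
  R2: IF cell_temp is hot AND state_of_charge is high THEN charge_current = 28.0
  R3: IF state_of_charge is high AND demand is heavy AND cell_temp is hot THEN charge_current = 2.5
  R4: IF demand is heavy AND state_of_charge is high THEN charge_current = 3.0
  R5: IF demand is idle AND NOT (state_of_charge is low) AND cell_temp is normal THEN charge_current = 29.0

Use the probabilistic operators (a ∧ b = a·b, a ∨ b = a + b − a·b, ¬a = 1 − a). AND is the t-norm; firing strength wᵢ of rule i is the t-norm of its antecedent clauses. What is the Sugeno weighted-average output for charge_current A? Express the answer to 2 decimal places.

10.84

R1 (z=7.2): low=0.26, hot=0.24, idle=0.27; AND[a·b] → w = 0.0168
R2 (z=28.0): hot=0.24, high=0.63; AND[a·b] → w = 0.1512
R3 (z=2.5): high=0.63, heavy=0.69, hot=0.24; AND[a·b] → w = 0.1043
R4 (z=3.0): heavy=0.69, high=0.63; AND[a·b] → w = 0.4347
R5 (z=29.0): idle=0.27, ¬low=1−0.26=0.74, normal=0.48; AND[a·b] → w = 0.0959
Weighted average = (0.0168·7.2 + 0.1512·28.0 + 0.1043·2.5 + 0.4347·3.0 + 0.0959·29.0) / (0.0168 + 0.1512 + 0.1043 + 0.4347 + 0.0959)
  = 8.7010 / 0.8030 = 10.84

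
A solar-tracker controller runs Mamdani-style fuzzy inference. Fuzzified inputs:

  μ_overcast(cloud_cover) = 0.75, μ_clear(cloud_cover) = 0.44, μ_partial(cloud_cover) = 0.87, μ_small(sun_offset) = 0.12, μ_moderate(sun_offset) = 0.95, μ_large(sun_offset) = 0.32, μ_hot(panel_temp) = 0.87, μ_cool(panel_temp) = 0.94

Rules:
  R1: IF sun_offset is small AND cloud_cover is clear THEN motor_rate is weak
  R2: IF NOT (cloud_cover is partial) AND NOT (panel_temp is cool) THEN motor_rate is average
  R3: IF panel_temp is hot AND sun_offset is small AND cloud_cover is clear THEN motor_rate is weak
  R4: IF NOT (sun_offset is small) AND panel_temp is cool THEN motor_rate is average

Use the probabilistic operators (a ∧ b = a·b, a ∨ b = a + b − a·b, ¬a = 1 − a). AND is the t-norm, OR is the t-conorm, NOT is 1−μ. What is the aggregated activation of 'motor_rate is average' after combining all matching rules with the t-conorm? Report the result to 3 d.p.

R1: small=0.12, clear=0.44; AND[a·b] → w = 0.0528
R2: ¬partial=1−0.87=0.13, ¬cool=1−0.94=0.06; AND[a·b] → w = 0.0078
R3: hot=0.87, small=0.12, clear=0.44; AND[a·b] → w = 0.0459
R4: ¬small=1−0.12=0.88, cool=0.94; AND[a·b] → w = 0.8272
Rules with consequent 'average': {R2, R4} → strengths 0.0078, 0.8272
Aggregate via t-conorm [a + b − a·b]: 0.8285

0.829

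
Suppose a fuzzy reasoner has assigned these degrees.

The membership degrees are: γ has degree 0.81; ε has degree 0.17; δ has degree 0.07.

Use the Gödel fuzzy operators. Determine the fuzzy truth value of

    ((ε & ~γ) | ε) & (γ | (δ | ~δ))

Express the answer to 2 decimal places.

0.17

~γ = 1 − 0.81 = 0.19
ε & ~γ = min(a, b) on (0.17, 0.19) = 0.17
(ε & ~γ) | ε = max(a, b) on (0.17, 0.17) = 0.17
~δ = 1 − 0.07 = 0.93
δ | ~δ = max(a, b) on (0.07, 0.93) = 0.93
γ | (δ | ~δ) = max(a, b) on (0.81, 0.93) = 0.93
((ε & ~γ) | ε) & (γ | (δ | ~δ)) = min(a, b) on (0.17, 0.93) = 0.17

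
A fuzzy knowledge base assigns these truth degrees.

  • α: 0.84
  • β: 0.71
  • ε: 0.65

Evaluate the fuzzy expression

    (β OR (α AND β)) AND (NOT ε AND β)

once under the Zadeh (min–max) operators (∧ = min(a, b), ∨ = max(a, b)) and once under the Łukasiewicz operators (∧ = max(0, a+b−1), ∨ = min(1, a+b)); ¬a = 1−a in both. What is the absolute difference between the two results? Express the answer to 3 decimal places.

Under Zadeh (min–max):
  α AND β = min(a, b) on (0.84, 0.71) = 0.71
  β OR (α AND β) = max(a, b) on (0.71, 0.71) = 0.71
  NOT ε = 1 − 0.65 = 0.35
  NOT ε AND β = min(a, b) on (0.35, 0.71) = 0.35
  (β OR (α AND β)) AND (NOT ε AND β) = min(a, b) on (0.71, 0.35) = 0.35
  → value = 0.3500
Under Łukasiewicz:
  α AND β = max(0, a+b−1) on (0.84, 0.71) = 0.55
  β OR (α AND β) = min(1, a+b) on (0.71, 0.55) = 1.00
  NOT ε = 1 − 0.65 = 0.35
  NOT ε AND β = max(0, a+b−1) on (0.35, 0.71) = 0.06
  (β OR (α AND β)) AND (NOT ε AND β) = max(0, a+b−1) on (1.00, 0.06) = 0.06
  → value = 0.0600
|0.3500 − 0.0600| = 0.290

0.290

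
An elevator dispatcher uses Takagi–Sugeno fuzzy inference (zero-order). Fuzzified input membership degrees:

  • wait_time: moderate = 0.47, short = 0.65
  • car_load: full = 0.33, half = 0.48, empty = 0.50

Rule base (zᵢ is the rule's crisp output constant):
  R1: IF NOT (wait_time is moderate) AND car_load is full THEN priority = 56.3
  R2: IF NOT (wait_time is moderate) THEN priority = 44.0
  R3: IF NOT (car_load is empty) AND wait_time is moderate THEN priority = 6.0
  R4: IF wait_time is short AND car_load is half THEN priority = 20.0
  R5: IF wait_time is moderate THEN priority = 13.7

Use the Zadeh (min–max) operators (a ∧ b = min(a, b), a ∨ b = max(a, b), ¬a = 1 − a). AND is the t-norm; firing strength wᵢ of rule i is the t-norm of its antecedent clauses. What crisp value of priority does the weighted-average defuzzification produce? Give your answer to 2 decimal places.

R1 (z=56.3): ¬moderate=1−0.47=0.53, full=0.33; AND[min(a, b)] → w = 0.33
R2 (z=44.0): ¬moderate=1−0.47=0.53 → w = 0.53
R3 (z=6.0): ¬empty=1−0.50=0.50, moderate=0.47; AND[min(a, b)] → w = 0.47
R4 (z=20.0): short=0.65, half=0.48; AND[min(a, b)] → w = 0.48
R5 (z=13.7): moderate=0.47 → w = 0.47
Weighted average = (0.33·56.3 + 0.53·44.0 + 0.47·6.0 + 0.48·20.0 + 0.47·13.7) / (0.33 + 0.53 + 0.47 + 0.48 + 0.47)
  = 60.7580 / 2.2800 = 26.65

26.65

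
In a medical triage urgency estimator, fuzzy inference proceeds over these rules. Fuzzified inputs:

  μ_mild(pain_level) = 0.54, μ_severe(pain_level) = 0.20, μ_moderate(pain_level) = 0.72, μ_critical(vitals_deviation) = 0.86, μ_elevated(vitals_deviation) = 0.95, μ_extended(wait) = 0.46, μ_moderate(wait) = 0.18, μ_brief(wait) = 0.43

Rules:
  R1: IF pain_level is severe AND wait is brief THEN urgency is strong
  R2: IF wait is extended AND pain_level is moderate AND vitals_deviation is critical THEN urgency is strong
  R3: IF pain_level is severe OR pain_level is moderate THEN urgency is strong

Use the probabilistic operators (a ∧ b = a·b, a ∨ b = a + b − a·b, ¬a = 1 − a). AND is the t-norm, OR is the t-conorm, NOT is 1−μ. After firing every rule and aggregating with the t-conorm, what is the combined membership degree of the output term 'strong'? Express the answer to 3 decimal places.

R1: severe=0.20, brief=0.43; AND[a·b] → w = 0.0860
R2: extended=0.46, moderate=0.72, critical=0.86; AND[a·b] → w = 0.2848
R3: severe=0.20, moderate=0.72; OR[a + b − a·b] → w = 0.7760
Rules with consequent 'strong': {R1, R2, R3} → strengths 0.0860, 0.2848, 0.7760
Aggregate via t-conorm [a + b − a·b]: 0.8536

0.854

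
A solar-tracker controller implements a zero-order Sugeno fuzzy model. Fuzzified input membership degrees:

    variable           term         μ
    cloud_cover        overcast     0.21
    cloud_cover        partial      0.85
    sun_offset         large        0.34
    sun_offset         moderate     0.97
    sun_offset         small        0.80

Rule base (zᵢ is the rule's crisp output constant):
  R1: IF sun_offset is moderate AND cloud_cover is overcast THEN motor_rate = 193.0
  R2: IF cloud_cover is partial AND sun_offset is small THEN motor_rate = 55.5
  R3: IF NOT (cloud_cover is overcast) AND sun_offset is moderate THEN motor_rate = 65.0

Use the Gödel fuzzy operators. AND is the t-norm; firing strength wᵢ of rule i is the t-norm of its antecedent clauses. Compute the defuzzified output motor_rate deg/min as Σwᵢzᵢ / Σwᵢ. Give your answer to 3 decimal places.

R1 (z=193.0): moderate=0.97, overcast=0.21; AND[min(a, b)] → w = 0.21
R2 (z=55.5): partial=0.85, small=0.80; AND[min(a, b)] → w = 0.80
R3 (z=65.0): ¬overcast=1−0.21=0.79, moderate=0.97; AND[min(a, b)] → w = 0.79
Weighted average = (0.21·193.0 + 0.80·55.5 + 0.79·65.0) / (0.21 + 0.80 + 0.79)
  = 136.2800 / 1.8000 = 75.711

75.711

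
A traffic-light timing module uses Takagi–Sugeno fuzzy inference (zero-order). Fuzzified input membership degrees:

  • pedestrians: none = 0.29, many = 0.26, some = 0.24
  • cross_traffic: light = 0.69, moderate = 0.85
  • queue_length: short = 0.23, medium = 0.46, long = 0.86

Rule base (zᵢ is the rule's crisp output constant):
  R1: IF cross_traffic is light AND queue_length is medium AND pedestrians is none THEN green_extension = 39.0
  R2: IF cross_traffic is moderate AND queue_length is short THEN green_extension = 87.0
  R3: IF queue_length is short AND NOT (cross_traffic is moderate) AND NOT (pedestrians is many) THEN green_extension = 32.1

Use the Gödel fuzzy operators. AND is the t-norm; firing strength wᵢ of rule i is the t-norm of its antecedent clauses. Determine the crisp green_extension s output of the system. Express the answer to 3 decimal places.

R1 (z=39.0): light=0.69, medium=0.46, none=0.29; AND[min(a, b)] → w = 0.29
R2 (z=87.0): moderate=0.85, short=0.23; AND[min(a, b)] → w = 0.23
R3 (z=32.1): short=0.23, ¬moderate=1−0.85=0.15, ¬many=1−0.26=0.74; AND[min(a, b)] → w = 0.15
Weighted average = (0.29·39.0 + 0.23·87.0 + 0.15·32.1) / (0.29 + 0.23 + 0.15)
  = 36.1350 / 0.6700 = 53.933

53.933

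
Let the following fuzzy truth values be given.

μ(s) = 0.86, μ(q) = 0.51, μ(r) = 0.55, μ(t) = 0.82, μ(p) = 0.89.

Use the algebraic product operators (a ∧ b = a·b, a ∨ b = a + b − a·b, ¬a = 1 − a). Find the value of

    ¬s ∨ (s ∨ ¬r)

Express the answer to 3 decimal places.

¬s = 1 − 0.8600 = 0.1400
¬r = 1 − 0.5500 = 0.4500
s ∨ ¬r = a + b − a·b on (0.8600, 0.4500) = 0.9230
¬s ∨ (s ∨ ¬r) = a + b − a·b on (0.1400, 0.9230) = 0.9338

0.934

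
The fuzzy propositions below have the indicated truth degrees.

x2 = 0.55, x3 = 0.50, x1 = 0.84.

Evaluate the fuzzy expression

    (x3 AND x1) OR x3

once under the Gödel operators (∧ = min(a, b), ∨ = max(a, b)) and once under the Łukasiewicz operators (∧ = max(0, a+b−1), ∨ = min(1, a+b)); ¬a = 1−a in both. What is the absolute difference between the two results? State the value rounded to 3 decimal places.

0.340

Under Gödel:
  x3 AND x1 = min(a, b) on (0.50, 0.84) = 0.50
  (x3 AND x1) OR x3 = max(a, b) on (0.50, 0.50) = 0.50
  → value = 0.5000
Under Łukasiewicz:
  x3 AND x1 = max(0, a+b−1) on (0.50, 0.84) = 0.34
  (x3 AND x1) OR x3 = min(1, a+b) on (0.34, 0.50) = 0.84
  → value = 0.8400
|0.5000 − 0.8400| = 0.340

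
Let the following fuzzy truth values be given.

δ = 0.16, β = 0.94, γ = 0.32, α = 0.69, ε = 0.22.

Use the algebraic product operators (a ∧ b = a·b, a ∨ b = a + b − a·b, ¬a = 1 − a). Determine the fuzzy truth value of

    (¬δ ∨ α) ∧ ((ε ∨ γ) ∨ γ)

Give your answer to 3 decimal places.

0.608

¬δ = 1 − 0.1600 = 0.8400
¬δ ∨ α = a + b − a·b on (0.8400, 0.6900) = 0.9504
ε ∨ γ = a + b − a·b on (0.2200, 0.3200) = 0.4696
(ε ∨ γ) ∨ γ = a + b − a·b on (0.4696, 0.3200) = 0.6393
(¬δ ∨ α) ∧ ((ε ∨ γ) ∨ γ) = a·b on (0.9504, 0.6393) = 0.6076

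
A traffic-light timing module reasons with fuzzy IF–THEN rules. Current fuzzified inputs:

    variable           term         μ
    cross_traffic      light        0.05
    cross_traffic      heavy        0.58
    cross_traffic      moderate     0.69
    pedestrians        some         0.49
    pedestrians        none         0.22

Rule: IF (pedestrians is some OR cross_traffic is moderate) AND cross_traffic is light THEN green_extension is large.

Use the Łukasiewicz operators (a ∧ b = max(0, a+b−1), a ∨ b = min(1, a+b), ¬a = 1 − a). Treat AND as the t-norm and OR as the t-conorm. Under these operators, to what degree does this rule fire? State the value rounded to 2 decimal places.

0.05

firing strength: (some=0.49 OR moderate=0.69) = 1.00; AND[max(0, a+b−1)] with light=0.05 → w = 0.05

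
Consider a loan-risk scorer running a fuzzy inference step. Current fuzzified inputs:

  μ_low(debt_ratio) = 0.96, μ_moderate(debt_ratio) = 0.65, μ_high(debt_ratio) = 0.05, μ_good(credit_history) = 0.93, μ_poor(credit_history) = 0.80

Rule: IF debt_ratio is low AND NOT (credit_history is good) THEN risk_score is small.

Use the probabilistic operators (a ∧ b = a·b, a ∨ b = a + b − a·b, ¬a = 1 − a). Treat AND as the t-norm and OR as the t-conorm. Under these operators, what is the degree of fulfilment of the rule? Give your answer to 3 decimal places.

0.067

firing strength: low=0.96, ¬good=1−0.93=0.07; AND[a·b] → w = 0.0672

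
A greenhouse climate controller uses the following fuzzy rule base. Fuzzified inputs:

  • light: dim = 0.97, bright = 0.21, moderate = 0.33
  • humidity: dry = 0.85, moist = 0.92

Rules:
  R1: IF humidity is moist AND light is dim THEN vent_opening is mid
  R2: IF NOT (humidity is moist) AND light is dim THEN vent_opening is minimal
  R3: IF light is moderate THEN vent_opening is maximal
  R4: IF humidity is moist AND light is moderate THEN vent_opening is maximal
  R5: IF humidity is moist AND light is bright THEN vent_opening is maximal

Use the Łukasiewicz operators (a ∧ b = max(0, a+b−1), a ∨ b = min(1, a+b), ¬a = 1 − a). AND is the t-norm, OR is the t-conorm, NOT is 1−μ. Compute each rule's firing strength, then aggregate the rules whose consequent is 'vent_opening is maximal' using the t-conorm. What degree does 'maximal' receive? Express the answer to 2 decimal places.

0.71

R1: moist=0.92, dim=0.97; AND[max(0, a+b−1)] → w = 0.89
R2: ¬moist=1−0.92=0.08, dim=0.97; AND[max(0, a+b−1)] → w = 0.05
R3: moderate=0.33 → w = 0.33
R4: moist=0.92, moderate=0.33; AND[max(0, a+b−1)] → w = 0.25
R5: moist=0.92, bright=0.21; AND[max(0, a+b−1)] → w = 0.13
Rules with consequent 'maximal': {R3, R4, R5} → strengths 0.33, 0.25, 0.13
Aggregate via t-conorm [min(1, a+b)]: 0.71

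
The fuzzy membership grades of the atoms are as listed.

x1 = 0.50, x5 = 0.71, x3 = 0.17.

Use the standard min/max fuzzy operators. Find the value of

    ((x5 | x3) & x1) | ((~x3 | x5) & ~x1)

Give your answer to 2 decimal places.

x5 | x3 = max(a, b) on (0.71, 0.17) = 0.71
(x5 | x3) & x1 = min(a, b) on (0.71, 0.50) = 0.50
~x3 = 1 − 0.17 = 0.83
~x3 | x5 = max(a, b) on (0.83, 0.71) = 0.83
~x1 = 1 − 0.50 = 0.50
(~x3 | x5) & ~x1 = min(a, b) on (0.83, 0.50) = 0.50
((x5 | x3) & x1) | ((~x3 | x5) & ~x1) = max(a, b) on (0.50, 0.50) = 0.50

0.50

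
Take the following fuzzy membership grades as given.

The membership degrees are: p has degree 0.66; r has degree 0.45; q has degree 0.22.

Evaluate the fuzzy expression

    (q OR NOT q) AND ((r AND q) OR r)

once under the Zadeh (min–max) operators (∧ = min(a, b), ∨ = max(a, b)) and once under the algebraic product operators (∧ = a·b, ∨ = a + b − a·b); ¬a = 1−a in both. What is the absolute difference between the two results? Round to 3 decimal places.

Under Zadeh (min–max):
  NOT q = 1 − 0.22 = 0.78
  q OR NOT q = max(a, b) on (0.22, 0.78) = 0.78
  r AND q = min(a, b) on (0.45, 0.22) = 0.22
  (r AND q) OR r = max(a, b) on (0.22, 0.45) = 0.45
  (q OR NOT q) AND ((r AND q) OR r) = min(a, b) on (0.78, 0.45) = 0.45
  → value = 0.4500
Under algebraic product:
  NOT q = 1 − 0.2200 = 0.7800
  q OR NOT q = a + b − a·b on (0.2200, 0.7800) = 0.8284
  r AND q = a·b on (0.4500, 0.2200) = 0.0990
  (r AND q) OR r = a + b − a·b on (0.0990, 0.4500) = 0.5045
  (q OR NOT q) AND ((r AND q) OR r) = a·b on (0.8284, 0.5045) = 0.4179
  → value = 0.4179
|0.4500 − 0.4179| = 0.032

0.032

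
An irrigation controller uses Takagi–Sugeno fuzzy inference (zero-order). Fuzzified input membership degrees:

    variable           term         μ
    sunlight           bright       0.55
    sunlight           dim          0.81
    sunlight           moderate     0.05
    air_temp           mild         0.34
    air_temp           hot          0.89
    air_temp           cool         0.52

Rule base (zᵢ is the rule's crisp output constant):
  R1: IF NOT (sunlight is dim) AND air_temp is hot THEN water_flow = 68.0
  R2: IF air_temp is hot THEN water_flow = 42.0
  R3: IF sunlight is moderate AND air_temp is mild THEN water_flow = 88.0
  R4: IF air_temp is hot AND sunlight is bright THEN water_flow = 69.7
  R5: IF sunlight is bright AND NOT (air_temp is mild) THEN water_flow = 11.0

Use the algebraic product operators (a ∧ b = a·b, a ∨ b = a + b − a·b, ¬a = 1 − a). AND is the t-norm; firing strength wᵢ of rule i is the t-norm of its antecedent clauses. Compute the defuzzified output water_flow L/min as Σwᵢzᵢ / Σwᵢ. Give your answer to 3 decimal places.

45.881

R1 (z=68.0): ¬dim=1−0.81=0.19, hot=0.89; AND[a·b] → w = 0.1691
R2 (z=42.0): hot=0.89 → w = 0.8900
R3 (z=88.0): moderate=0.05, mild=0.34; AND[a·b] → w = 0.0170
R4 (z=69.7): hot=0.89, bright=0.55; AND[a·b] → w = 0.4895
R5 (z=11.0): bright=0.55, ¬mild=1−0.34=0.66; AND[a·b] → w = 0.3630
Weighted average = (0.1691·68.0 + 0.8900·42.0 + 0.0170·88.0 + 0.4895·69.7 + 0.3630·11.0) / (0.1691 + 0.8900 + 0.0170 + 0.4895 + 0.3630)
  = 88.4860 / 1.9286 = 45.881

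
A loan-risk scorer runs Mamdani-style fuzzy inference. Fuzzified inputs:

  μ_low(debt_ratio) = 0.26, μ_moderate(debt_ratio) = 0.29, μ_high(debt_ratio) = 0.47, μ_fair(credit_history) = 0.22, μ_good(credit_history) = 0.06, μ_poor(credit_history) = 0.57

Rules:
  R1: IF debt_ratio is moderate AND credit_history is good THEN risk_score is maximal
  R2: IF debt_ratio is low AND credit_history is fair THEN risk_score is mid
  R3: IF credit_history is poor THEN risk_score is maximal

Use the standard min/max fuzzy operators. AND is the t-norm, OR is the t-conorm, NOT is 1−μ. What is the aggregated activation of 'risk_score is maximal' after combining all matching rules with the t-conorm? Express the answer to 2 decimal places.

0.57

R1: moderate=0.29, good=0.06; AND[min(a, b)] → w = 0.06
R2: low=0.26, fair=0.22; AND[min(a, b)] → w = 0.22
R3: poor=0.57 → w = 0.57
Rules with consequent 'maximal': {R1, R3} → strengths 0.06, 0.57
Aggregate via t-conorm [max(a, b)]: 0.57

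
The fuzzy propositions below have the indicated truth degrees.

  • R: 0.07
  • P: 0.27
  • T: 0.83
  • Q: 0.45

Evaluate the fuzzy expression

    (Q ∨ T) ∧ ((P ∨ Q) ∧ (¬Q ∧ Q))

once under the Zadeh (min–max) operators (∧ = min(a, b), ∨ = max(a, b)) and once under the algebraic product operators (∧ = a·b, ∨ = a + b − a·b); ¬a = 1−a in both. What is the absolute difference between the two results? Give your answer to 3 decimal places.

Under Zadeh (min–max):
  Q ∨ T = max(a, b) on (0.45, 0.83) = 0.83
  P ∨ Q = max(a, b) on (0.27, 0.45) = 0.45
  ¬Q = 1 − 0.45 = 0.55
  ¬Q ∧ Q = min(a, b) on (0.55, 0.45) = 0.45
  (P ∨ Q) ∧ (¬Q ∧ Q) = min(a, b) on (0.45, 0.45) = 0.45
  (Q ∨ T) ∧ ((P ∨ Q) ∧ (¬Q ∧ Q)) = min(a, b) on (0.83, 0.45) = 0.45
  → value = 0.4500
Under algebraic product:
  Q ∨ T = a + b − a·b on (0.4500, 0.8300) = 0.9065
  P ∨ Q = a + b − a·b on (0.2700, 0.4500) = 0.5985
  ¬Q = 1 − 0.4500 = 0.5500
  ¬Q ∧ Q = a·b on (0.5500, 0.4500) = 0.2475
  (P ∨ Q) ∧ (¬Q ∧ Q) = a·b on (0.5985, 0.2475) = 0.1481
  (Q ∨ T) ∧ ((P ∨ Q) ∧ (¬Q ∧ Q)) = a·b on (0.9065, 0.1481) = 0.1343
  → value = 0.1343
|0.4500 − 0.1343| = 0.316

0.316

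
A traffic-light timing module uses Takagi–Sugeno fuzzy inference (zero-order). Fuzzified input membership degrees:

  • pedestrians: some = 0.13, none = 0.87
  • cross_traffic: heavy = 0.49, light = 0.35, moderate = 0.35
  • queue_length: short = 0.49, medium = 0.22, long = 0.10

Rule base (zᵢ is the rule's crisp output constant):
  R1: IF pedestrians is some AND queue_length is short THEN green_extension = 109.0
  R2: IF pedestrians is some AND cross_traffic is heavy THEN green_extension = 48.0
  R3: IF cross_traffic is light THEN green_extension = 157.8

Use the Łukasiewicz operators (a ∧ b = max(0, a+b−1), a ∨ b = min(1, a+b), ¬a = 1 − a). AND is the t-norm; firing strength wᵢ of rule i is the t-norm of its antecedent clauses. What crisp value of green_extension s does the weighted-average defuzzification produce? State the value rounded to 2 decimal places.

R1 (z=109.0): some=0.13, short=0.49; AND[max(0, a+b−1)] → w = 0.00
R2 (z=48.0): some=0.13, heavy=0.49; AND[max(0, a+b−1)] → w = 0.00
R3 (z=157.8): light=0.35 → w = 0.35
Weighted average = (0.00·109.0 + 0.00·48.0 + 0.35·157.8) / (0.00 + 0.00 + 0.35)
  = 55.2300 / 0.3500 = 157.80

157.80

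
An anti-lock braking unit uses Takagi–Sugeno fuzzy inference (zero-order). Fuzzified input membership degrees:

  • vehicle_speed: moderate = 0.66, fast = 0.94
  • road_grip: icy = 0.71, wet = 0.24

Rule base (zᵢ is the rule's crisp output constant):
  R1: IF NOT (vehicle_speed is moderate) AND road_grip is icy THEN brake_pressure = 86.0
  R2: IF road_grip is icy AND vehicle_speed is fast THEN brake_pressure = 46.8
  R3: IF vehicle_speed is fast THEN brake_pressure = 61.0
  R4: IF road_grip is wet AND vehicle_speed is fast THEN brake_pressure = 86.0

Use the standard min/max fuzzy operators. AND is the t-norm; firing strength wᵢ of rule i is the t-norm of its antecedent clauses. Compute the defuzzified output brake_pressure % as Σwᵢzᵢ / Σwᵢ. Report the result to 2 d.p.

R1 (z=86.0): ¬moderate=1−0.66=0.34, icy=0.71; AND[min(a, b)] → w = 0.34
R2 (z=46.8): icy=0.71, fast=0.94; AND[min(a, b)] → w = 0.71
R3 (z=61.0): fast=0.94 → w = 0.94
R4 (z=86.0): wet=0.24, fast=0.94; AND[min(a, b)] → w = 0.24
Weighted average = (0.34·86.0 + 0.71·46.8 + 0.94·61.0 + 0.24·86.0) / (0.34 + 0.71 + 0.94 + 0.24)
  = 140.4480 / 2.2300 = 62.98

62.98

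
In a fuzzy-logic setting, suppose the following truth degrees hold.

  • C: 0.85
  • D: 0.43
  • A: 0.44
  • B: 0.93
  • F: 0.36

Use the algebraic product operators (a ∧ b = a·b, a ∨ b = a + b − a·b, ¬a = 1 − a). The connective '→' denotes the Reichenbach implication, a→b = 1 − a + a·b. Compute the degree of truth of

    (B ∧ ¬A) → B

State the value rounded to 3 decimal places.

¬A = 1 − 0.4400 = 0.5600
B ∧ ¬A = a·b on (0.9300, 0.5600) = 0.5208
(B ∧ ¬A) → B  [Reichenbach: 1 − a + a·b] with a=0.5208, b=0.9300 → 0.9635

0.964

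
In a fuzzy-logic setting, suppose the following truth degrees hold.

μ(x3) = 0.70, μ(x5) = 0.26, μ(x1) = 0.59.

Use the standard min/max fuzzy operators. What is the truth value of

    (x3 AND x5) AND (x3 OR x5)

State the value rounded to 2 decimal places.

x3 AND x5 = min(a, b) on (0.70, 0.26) = 0.26
x3 OR x5 = max(a, b) on (0.70, 0.26) = 0.70
(x3 AND x5) AND (x3 OR x5) = min(a, b) on (0.26, 0.70) = 0.26

0.26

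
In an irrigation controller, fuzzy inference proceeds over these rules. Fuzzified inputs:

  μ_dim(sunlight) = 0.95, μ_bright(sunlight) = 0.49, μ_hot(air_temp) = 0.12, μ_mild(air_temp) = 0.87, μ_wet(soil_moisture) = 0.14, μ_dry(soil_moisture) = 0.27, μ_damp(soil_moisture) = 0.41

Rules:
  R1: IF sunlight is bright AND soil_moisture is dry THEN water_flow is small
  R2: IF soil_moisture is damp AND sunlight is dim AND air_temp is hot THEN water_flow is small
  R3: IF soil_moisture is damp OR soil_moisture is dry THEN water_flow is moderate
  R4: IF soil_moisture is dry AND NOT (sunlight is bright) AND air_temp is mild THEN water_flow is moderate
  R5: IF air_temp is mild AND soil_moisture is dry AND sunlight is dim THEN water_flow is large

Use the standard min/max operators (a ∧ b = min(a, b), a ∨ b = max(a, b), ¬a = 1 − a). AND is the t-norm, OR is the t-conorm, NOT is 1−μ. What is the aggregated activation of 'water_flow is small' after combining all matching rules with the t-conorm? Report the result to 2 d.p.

0.27

R1: bright=0.49, dry=0.27; AND[min(a, b)] → w = 0.27
R2: damp=0.41, dim=0.95, hot=0.12; AND[min(a, b)] → w = 0.12
R3: damp=0.41, dry=0.27; OR[max(a, b)] → w = 0.41
R4: dry=0.27, ¬bright=1−0.49=0.51, mild=0.87; AND[min(a, b)] → w = 0.27
R5: mild=0.87, dry=0.27, dim=0.95; AND[min(a, b)] → w = 0.27
Rules with consequent 'small': {R1, R2} → strengths 0.27, 0.12
Aggregate via t-conorm [max(a, b)]: 0.27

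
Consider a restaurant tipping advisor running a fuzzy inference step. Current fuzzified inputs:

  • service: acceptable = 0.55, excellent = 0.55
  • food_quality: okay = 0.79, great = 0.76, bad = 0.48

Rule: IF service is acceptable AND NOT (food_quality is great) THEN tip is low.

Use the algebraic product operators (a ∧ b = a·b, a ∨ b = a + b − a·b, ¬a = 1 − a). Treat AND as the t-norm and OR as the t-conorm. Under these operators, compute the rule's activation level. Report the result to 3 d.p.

0.132

firing strength: acceptable=0.55, ¬great=1−0.76=0.24; AND[a·b] → w = 0.1320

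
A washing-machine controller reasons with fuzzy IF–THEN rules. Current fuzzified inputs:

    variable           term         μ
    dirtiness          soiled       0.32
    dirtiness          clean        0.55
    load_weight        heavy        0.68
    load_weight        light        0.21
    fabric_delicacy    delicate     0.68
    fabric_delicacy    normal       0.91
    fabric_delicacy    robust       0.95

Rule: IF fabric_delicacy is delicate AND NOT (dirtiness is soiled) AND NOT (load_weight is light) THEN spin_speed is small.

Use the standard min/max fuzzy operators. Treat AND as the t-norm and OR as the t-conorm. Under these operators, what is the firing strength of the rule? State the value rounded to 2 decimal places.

0.68

firing strength: delicate=0.68, ¬soiled=1−0.32=0.68, ¬light=1−0.21=0.79; AND[min(a, b)] → w = 0.68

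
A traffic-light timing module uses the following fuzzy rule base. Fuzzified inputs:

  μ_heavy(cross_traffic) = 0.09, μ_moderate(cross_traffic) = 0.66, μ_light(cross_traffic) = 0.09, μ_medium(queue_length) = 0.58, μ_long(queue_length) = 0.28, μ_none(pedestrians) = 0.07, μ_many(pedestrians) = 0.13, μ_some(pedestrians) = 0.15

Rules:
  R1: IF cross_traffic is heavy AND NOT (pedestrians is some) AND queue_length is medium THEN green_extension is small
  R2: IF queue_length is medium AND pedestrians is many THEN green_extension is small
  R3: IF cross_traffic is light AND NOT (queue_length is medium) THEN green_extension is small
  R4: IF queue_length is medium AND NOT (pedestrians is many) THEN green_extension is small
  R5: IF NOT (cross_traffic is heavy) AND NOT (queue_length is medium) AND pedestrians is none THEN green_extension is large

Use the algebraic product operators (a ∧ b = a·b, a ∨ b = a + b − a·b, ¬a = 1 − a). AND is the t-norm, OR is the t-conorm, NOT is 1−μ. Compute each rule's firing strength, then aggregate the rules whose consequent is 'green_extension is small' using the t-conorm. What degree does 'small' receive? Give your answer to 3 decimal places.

0.579

R1: heavy=0.09, ¬some=1−0.15=0.85, medium=0.58; AND[a·b] → w = 0.0444
R2: medium=0.58, many=0.13; AND[a·b] → w = 0.0754
R3: light=0.09, ¬medium=1−0.58=0.42; AND[a·b] → w = 0.0378
R4: medium=0.58, ¬many=1−0.13=0.87; AND[a·b] → w = 0.5046
R5: ¬heavy=1−0.09=0.91, ¬medium=1−0.58=0.42, none=0.07; AND[a·b] → w = 0.0268
Rules with consequent 'small': {R1, R2, R3, R4} → strengths 0.0444, 0.0754, 0.0378, 0.5046
Aggregate via t-conorm [a + b − a·b]: 0.5788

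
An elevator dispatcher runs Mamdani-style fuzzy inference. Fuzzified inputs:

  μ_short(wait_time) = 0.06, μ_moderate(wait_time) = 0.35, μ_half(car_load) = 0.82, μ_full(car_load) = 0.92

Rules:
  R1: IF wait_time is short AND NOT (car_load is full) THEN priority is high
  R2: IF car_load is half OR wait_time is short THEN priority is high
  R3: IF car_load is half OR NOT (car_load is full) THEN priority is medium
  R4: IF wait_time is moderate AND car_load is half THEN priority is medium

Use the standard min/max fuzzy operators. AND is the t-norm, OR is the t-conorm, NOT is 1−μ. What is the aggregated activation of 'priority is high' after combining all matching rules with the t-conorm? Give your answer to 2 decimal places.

R1: short=0.06, ¬full=1−0.92=0.08; AND[min(a, b)] → w = 0.06
R2: half=0.82, short=0.06; OR[max(a, b)] → w = 0.82
R3: half=0.82, ¬full=1−0.92=0.08; OR[max(a, b)] → w = 0.82
R4: moderate=0.35, half=0.82; AND[min(a, b)] → w = 0.35
Rules with consequent 'high': {R1, R2} → strengths 0.06, 0.82
Aggregate via t-conorm [max(a, b)]: 0.82

0.82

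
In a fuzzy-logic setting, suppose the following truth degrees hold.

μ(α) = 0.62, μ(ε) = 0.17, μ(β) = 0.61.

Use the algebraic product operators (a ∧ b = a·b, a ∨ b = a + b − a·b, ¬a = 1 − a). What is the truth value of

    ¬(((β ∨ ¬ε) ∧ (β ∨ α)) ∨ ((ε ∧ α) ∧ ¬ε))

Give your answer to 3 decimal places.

0.187

¬ε = 1 − 0.1700 = 0.8300
β ∨ ¬ε = a + b − a·b on (0.6100, 0.8300) = 0.9337
β ∨ α = a + b − a·b on (0.6100, 0.6200) = 0.8518
(β ∨ ¬ε) ∧ (β ∨ α) = a·b on (0.9337, 0.8518) = 0.7953
ε ∧ α = a·b on (0.1700, 0.6200) = 0.1054
¬ε = 1 − 0.1700 = 0.8300
(ε ∧ α) ∧ ¬ε = a·b on (0.1054, 0.8300) = 0.0875
((β ∨ ¬ε) ∧ (β ∨ α)) ∨ ((ε ∧ α) ∧ ¬ε) = a + b − a·b on (0.7953, 0.0875) = 0.8132
¬(((β ∨ ¬ε) ∧ (β ∨ α)) ∨ ((ε ∧ α) ∧ ¬ε)) = 1 − 0.8132 = 0.1868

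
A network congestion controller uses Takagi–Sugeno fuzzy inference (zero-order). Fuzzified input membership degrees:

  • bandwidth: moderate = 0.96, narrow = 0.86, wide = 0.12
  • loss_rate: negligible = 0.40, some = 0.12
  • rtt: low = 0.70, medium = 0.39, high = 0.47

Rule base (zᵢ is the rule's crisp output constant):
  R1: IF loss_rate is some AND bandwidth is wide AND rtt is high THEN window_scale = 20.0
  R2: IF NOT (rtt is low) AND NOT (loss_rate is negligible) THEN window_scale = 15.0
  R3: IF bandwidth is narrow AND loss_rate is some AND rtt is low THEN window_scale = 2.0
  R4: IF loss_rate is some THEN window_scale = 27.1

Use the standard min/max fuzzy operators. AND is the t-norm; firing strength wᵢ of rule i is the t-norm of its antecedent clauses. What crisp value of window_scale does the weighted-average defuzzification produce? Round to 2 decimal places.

R1 (z=20.0): some=0.12, wide=0.12, high=0.47; AND[min(a, b)] → w = 0.12
R2 (z=15.0): ¬low=1−0.70=0.30, ¬negligible=1−0.40=0.60; AND[min(a, b)] → w = 0.30
R3 (z=2.0): narrow=0.86, some=0.12, low=0.70; AND[min(a, b)] → w = 0.12
R4 (z=27.1): some=0.12 → w = 0.12
Weighted average = (0.12·20.0 + 0.30·15.0 + 0.12·2.0 + 0.12·27.1) / (0.12 + 0.30 + 0.12 + 0.12)
  = 10.3920 / 0.6600 = 15.75

15.75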